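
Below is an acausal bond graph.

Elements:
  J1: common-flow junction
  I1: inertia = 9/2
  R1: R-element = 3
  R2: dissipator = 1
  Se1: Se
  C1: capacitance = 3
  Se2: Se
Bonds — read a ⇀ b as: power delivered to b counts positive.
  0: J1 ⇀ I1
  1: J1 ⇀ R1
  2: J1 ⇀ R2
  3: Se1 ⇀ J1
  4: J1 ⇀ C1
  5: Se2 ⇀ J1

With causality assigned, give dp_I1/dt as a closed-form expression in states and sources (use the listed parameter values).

dp_I1/dt = E_Se1 + E_Se2 - 8*p_I1/9 - q_C1/3

bond 3 →J1  (Se1 fixes effort; stroke away)
bond 5 →J1  (Se2: effort source, stroke at far end)
bond 0 →I1  (I1 outputs flow p/I1)
bond 1 →J1  (common-f at J1 fixed by 0)
bond 2 →J1  (J1: bond 0 brought flow, rest push out)
bond 4 →J1  (J1 flow already set via bond 0)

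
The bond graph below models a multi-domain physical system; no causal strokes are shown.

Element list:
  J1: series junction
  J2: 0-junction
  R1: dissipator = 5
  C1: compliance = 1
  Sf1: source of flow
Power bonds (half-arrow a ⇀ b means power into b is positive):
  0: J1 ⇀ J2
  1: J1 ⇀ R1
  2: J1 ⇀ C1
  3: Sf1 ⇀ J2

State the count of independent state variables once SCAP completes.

β3 →Sf1  (Sf1 (Sf) sets flow on bond)
β0 →J2  (only one effort-in slot at J2)
β1 →J1  (J1: bond 0 brought flow, rest push out)
β2 →J1  (1-jn J1 has f-setter on 0)

1  (C1 all integral)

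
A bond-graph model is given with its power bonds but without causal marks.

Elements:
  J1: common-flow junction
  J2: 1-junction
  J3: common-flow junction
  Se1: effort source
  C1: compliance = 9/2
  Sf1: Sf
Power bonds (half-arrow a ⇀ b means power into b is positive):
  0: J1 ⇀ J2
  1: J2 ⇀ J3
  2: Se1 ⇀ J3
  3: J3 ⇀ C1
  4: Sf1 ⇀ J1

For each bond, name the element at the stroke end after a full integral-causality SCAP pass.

#0 →J1
#1 →J2
#2 →J3
#3 →J3
#4 →Sf1

bond 2 →J3  (Se1: effort source, stroke at far end)
bond 4 →Sf1  (Sf1: flow source, stroke at near end)
bond 0 →J1  (1-jn J1 has f-setter on 4)
bond 1 →J2  (J2 flow already set via bond 0)
bond 3 →J3  (J3 flow already set via bond 1)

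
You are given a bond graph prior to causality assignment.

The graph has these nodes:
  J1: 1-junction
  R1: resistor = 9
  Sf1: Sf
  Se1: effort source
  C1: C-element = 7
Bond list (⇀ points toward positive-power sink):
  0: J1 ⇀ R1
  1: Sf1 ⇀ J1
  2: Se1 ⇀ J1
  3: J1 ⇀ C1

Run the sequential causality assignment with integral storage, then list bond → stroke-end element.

bond 0 |J1
bond 1 |Sf1
bond 2 |J1
bond 3 |J1

bond 1 |Sf1  (Sf1: flow source, stroke at near end)
bond 2 |J1  (Se1: effort source, stroke at far end)
bond 0 |J1  (common-f at J1 fixed by 1)
bond 3 |J1  (J1: bond 1 brought flow, rest push out)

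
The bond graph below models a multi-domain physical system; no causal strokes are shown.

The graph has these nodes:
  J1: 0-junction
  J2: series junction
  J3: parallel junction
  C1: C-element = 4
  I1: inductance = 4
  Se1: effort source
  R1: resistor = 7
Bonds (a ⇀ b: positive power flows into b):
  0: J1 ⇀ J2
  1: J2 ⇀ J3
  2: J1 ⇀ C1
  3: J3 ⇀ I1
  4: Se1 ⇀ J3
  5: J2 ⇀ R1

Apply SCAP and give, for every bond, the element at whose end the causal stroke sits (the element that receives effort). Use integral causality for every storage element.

#4 stroke at J3  (Se1 (Se) sets effort on bond)
#1 stroke at J2  (common-e at J3 fixed by 4)
#3 stroke at I1  (common-e at J3 fixed by 4)
#2 stroke at J1  (C1 integral (e out))
#0 stroke at J2  (common-e at J1 fixed by 2)
#5 stroke at R1  (closing 1-jn rule on J2)

b0 |J2
b1 |J2
b2 |J1
b3 |I1
b4 |J3
b5 |R1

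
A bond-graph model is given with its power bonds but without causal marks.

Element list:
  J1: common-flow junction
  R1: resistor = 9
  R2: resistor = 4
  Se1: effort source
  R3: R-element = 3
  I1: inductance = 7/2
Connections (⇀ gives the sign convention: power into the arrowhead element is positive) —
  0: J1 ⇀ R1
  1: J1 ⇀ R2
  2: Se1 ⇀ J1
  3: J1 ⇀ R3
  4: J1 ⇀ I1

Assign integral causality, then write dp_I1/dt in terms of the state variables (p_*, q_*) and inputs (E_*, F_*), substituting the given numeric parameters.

dp_I1/dt = E_Se1 - 32*p_I1/7

β2 |J1  (Se1: effort source, stroke at far end)
β4 |I1  (I1 outputs flow p/I1)
β0 |J1  (common-f at J1 fixed by 4)
β1 |J1  (J1 flow already set via bond 4)
β3 |J1  (1-jn J1 has f-setter on 4)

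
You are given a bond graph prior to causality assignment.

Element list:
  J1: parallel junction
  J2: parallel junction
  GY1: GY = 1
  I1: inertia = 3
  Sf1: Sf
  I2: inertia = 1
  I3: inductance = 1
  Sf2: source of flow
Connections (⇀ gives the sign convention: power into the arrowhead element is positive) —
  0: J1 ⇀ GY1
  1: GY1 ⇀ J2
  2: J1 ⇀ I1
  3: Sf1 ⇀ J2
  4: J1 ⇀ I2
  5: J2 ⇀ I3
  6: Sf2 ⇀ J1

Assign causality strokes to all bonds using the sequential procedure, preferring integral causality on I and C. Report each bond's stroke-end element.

bond 3 |Sf1  (Sf1 (Sf) sets flow on bond)
bond 6 |Sf2  (Sf2 fixes flow; stroke at Sf2)
bond 2 |I1  (I1 integral (f out))
bond 4 |I2  (I2: I, integral causality)
bond 0 |J1  (J1 needs exactly one e-in)
bond 1 |J2  (GY GY1: same side as bond 0)
bond 5 |I3  (J2 effort already set via bond 1)

#0 stroke at J1
#1 stroke at J2
#2 stroke at I1
#3 stroke at Sf1
#4 stroke at I2
#5 stroke at I3
#6 stroke at Sf2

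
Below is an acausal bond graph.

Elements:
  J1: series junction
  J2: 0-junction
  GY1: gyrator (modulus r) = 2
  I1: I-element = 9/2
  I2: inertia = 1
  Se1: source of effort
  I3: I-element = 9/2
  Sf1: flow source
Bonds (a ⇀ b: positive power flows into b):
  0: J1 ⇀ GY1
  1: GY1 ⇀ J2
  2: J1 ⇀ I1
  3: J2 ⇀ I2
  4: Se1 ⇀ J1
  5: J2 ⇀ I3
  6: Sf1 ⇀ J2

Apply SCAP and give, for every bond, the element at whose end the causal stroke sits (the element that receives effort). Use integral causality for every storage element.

b4 stroke→J1  (Se1 fixes effort; stroke away)
b6 stroke→Sf1  (Sf1 fixes flow; stroke at Sf1)
b2 stroke→I1  (I1 integral (f out))
b0 stroke→J1  (J1 flow already set via bond 2)
b1 stroke→J2  (through GY1, causality inverts; strokes same side of GY1)
b3 stroke→I2  (J2: bond 1 brought effort, rest push out)
b5 stroke→I3  (common-e at J2 fixed by 1)

b0 stroke→J1
b1 stroke→J2
b2 stroke→I1
b3 stroke→I2
b4 stroke→J1
b5 stroke→I3
b6 stroke→Sf1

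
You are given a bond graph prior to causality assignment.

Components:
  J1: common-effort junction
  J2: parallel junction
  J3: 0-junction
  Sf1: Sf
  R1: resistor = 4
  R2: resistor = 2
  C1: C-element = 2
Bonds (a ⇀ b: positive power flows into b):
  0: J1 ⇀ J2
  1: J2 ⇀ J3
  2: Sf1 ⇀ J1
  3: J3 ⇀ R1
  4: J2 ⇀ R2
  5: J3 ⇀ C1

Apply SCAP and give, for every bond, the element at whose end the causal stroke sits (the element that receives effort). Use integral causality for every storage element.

bond 2 |Sf1  (source Sf1 imposes f)
bond 0 |J1  (J1 needs exactly one e-in)
bond 5 |J3  (C1: C, integral causality)
bond 1 |J2  (J3 effort already set via bond 5)
bond 3 |R1  (0-jn J3 has e-setter on 5)
bond 4 |R2  (J2 effort already set via bond 1)

β0 stroke→J1
β1 stroke→J2
β2 stroke→Sf1
β3 stroke→R1
β4 stroke→R2
β5 stroke→J3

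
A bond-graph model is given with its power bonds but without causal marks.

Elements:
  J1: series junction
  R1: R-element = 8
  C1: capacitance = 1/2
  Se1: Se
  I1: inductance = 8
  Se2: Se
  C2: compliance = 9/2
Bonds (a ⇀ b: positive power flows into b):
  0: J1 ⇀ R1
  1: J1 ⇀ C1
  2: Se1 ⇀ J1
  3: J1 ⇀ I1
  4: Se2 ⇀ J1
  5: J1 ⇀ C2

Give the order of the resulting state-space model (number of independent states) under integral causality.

3  (C1, C2, I1 all integral)

b2 |J1  (Se1 fixes effort; stroke away)
b4 |J1  (source Se2 imposes e)
b1 |J1  (prefer integral on C1)
b3 |I1  (I1 integral (f out))
b0 |J1  (common-f at J1 fixed by 3)
b5 |J1  (J1: bond 3 brought flow, rest push out)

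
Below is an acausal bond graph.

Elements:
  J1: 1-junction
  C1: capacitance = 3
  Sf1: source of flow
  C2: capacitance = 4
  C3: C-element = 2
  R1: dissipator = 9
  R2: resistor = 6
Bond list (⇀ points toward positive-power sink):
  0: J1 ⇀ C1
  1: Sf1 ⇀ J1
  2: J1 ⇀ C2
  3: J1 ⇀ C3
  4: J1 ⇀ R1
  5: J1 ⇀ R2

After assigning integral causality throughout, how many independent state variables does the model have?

3  (C1, C2, C3 all integral)

β1 stroke→Sf1  (source Sf1 imposes f)
β0 stroke→J1  (1-jn J1 has f-setter on 1)
β2 stroke→J1  (1-jn J1 has f-setter on 1)
β3 stroke→J1  (J1: bond 1 brought flow, rest push out)
β4 stroke→J1  (J1: bond 1 brought flow, rest push out)
β5 stroke→J1  (common-f at J1 fixed by 1)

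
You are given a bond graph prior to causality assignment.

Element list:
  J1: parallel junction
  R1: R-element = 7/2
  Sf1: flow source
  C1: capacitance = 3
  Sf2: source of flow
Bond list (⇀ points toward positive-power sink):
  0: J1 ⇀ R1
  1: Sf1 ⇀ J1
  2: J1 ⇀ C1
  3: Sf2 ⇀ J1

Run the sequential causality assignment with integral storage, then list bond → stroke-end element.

#1 →Sf1  (Sf1 (Sf) sets flow on bond)
#3 →Sf2  (Sf2: flow source, stroke at near end)
#2 →J1  (C1 integral (e out))
#0 →R1  (0-jn J1 has e-setter on 2)

β0 →R1
β1 →Sf1
β2 →J1
β3 →Sf2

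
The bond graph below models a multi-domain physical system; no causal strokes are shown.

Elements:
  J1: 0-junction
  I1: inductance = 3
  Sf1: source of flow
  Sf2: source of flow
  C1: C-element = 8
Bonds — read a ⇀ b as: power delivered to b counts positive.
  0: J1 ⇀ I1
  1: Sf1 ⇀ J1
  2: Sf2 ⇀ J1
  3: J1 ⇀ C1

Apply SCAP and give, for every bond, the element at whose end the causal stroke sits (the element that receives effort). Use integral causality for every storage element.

bond 1 stroke at Sf1  (Sf1: flow source, stroke at near end)
bond 2 stroke at Sf2  (Sf2 (Sf) sets flow on bond)
bond 0 stroke at I1  (I1 outputs flow p/I1)
bond 3 stroke at J1  (only one effort-in slot at J1)

b0 |I1
b1 |Sf1
b2 |Sf2
b3 |J1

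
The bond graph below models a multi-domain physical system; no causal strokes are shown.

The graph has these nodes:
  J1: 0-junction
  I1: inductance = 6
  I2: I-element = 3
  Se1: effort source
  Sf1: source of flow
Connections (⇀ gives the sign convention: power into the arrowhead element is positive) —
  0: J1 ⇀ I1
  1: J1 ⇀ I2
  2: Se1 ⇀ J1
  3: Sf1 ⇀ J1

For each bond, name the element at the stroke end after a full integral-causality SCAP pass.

β0 stroke at I1
β1 stroke at I2
β2 stroke at J1
β3 stroke at Sf1

b2 stroke→J1  (source Se1 imposes e)
b3 stroke→Sf1  (source Sf1 imposes f)
b0 stroke→I1  (J1: bond 2 brought effort, rest push out)
b1 stroke→I2  (common-e at J1 fixed by 2)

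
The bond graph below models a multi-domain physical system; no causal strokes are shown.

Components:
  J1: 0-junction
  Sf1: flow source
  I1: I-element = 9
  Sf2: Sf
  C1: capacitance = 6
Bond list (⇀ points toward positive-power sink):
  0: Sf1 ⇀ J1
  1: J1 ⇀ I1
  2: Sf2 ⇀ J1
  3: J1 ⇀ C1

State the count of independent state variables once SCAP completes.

#0 →Sf1  (Sf1 fixes flow; stroke at Sf1)
#2 →Sf2  (Sf2 (Sf) sets flow on bond)
#1 →I1  (I1 integral (f out))
#3 →J1  (only one effort-in slot at J1)

2  (C1, I1 all integral)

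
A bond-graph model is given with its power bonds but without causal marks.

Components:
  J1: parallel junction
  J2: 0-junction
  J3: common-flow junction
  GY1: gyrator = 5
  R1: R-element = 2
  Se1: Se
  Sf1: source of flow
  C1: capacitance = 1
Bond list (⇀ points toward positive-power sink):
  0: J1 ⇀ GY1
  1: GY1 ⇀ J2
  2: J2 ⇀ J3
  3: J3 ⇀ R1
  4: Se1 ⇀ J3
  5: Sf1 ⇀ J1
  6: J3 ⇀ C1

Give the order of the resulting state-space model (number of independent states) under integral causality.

#4 stroke at J3  (Se1 fixes effort; stroke away)
#5 stroke at Sf1  (Sf1: flow source, stroke at near end)
#0 stroke at J1  (only one effort-in slot at J1)
#1 stroke at J2  (GY1: gyrator matches bond 0)
#2 stroke at J3  (J2: bond 1 brought effort, rest push out)
#6 stroke at J3  (C1 outputs effort q/C1)
#3 stroke at R1  (closing 1-jn rule on J3)

1  (C1 all integral)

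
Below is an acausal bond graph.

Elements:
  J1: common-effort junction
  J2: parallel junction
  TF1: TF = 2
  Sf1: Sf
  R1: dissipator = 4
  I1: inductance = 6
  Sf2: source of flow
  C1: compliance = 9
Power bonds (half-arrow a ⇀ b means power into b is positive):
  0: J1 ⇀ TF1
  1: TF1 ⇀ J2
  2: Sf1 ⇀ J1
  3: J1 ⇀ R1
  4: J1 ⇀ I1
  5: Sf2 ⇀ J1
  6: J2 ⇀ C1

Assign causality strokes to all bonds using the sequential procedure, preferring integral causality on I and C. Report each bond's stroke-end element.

#2 →Sf1  (Sf1 (Sf) sets flow on bond)
#5 →Sf2  (Sf2 (Sf) sets flow on bond)
#4 →I1  (I1 outputs flow p/I1)
#6 →J2  (C1 outputs effort q/C1)
#1 →TF1  (J2: bond 6 brought effort, rest push out)
#0 →J1  (TF1 one-in-one-out from 1)
#3 →R1  (J1 effort already set via bond 0)

#0 →J1
#1 →TF1
#2 →Sf1
#3 →R1
#4 →I1
#5 →Sf2
#6 →J2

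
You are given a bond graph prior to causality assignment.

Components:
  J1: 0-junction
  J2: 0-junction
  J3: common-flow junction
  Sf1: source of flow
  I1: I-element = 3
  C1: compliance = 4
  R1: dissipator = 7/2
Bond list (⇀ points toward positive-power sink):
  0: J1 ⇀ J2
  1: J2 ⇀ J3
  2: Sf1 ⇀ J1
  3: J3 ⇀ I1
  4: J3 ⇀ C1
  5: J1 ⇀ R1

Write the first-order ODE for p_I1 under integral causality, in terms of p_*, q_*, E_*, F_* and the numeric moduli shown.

bond 2 stroke→Sf1  (Sf1: flow source, stroke at near end)
bond 3 stroke→I1  (I1 outputs flow p/I1)
bond 1 stroke→J3  (common-f at J3 fixed by 3)
bond 4 stroke→J3  (J3 flow already set via bond 3)
bond 0 stroke→J2  (J2 needs exactly one e-in)
bond 5 stroke→J1  (closing 0-jn rule on J1)

dp_I1/dt = 7*F_Sf1/2 - 7*p_I1/6 - q_C1/4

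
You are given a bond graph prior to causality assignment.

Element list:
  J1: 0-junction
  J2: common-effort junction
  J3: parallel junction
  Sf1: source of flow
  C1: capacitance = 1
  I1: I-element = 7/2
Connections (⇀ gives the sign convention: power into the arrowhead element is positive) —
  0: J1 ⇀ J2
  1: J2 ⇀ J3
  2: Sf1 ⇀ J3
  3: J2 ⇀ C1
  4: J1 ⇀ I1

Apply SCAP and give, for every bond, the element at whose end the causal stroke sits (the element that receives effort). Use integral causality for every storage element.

#0 →J1
#1 →J3
#2 →Sf1
#3 →J2
#4 →I1

#2 →Sf1  (Sf1 fixes flow; stroke at Sf1)
#1 →J3  (closing 0-jn rule on J3)
#3 →J2  (C1 outputs effort q/C1)
#0 →J1  (J2: bond 3 brought effort, rest push out)
#4 →I1  (J1: bond 0 brought effort, rest push out)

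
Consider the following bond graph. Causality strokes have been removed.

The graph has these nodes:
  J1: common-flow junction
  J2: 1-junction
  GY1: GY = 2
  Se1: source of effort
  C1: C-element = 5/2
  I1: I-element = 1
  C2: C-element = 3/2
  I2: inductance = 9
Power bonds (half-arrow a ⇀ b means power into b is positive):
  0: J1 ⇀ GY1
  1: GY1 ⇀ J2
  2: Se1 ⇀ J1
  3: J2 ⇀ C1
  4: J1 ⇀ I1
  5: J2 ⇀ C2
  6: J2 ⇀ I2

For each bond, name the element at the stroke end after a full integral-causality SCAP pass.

#0 |J1
#1 |J2
#2 |J1
#3 |J2
#4 |I1
#5 |J2
#6 |I2

β2 stroke at J1  (source Se1 imposes e)
β3 stroke at J2  (C1 integral (e out))
β4 stroke at I1  (I1: I, integral causality)
β0 stroke at J1  (J1: bond 4 brought flow, rest push out)
β1 stroke at J2  (through GY1, causality inverts; strokes same side of GY1)
β5 stroke at J2  (prefer integral on C2)
β6 stroke at I2  (closing 1-jn rule on J2)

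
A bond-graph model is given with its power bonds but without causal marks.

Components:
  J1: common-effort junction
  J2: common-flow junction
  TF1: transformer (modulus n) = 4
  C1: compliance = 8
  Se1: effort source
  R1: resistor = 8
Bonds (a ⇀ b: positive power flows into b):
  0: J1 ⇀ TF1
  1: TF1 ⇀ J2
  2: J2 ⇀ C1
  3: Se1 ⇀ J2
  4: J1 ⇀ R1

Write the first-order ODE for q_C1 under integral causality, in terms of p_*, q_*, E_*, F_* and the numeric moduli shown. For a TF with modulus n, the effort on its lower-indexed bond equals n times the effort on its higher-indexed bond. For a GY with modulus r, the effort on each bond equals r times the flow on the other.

β3 stroke→J2  (Se1 fixes effort; stroke away)
β2 stroke→J2  (C1 outputs effort q/C1)
β1 stroke→TF1  (closing 1-jn rule on J2)
β0 stroke→J1  (through TF1, causality passes straight; one stroke at TF1)
β4 stroke→R1  (J1 effort already set via bond 0)

dq_C1/dt = 2*E_Se1 - q_C1/4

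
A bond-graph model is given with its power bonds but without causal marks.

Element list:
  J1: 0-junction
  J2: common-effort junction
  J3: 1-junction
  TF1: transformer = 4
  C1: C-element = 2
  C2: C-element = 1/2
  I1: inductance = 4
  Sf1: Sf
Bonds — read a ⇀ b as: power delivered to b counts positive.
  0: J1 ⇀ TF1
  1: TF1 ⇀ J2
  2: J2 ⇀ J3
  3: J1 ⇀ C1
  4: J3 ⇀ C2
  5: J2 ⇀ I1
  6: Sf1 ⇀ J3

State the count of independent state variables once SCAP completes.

3  (C1, C2, I1 all integral)

bond 6 →Sf1  (Sf1 fixes flow; stroke at Sf1)
bond 2 →J3  (common-f at J3 fixed by 6)
bond 4 →J3  (J3: bond 6 brought flow, rest push out)
bond 3 →J1  (prefer integral on C1)
bond 0 →TF1  (J1 effort already set via bond 3)
bond 1 →J2  (TF TF1: opposite of bond 0)
bond 5 →I1  (J2 effort already set via bond 1)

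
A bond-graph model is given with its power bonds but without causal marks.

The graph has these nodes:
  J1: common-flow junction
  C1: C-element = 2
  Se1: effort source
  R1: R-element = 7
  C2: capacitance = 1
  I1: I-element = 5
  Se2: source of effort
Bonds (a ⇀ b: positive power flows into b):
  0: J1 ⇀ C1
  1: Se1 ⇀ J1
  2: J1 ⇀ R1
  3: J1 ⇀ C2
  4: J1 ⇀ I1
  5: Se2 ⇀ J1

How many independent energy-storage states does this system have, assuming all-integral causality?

bond 1 stroke→J1  (Se1 fixes effort; stroke away)
bond 5 stroke→J1  (source Se2 imposes e)
bond 0 stroke→J1  (C1 integral (e out))
bond 3 stroke→J1  (C2: C, integral causality)
bond 4 stroke→I1  (I1 integral (f out))
bond 2 stroke→J1  (common-f at J1 fixed by 4)

3  (C1, C2, I1 all integral)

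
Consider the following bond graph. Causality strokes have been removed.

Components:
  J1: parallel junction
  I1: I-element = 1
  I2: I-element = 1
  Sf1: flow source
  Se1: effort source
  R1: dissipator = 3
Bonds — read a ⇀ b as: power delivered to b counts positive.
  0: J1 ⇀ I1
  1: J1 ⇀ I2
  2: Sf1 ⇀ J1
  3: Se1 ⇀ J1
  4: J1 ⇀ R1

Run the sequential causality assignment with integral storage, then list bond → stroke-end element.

β0 →I1
β1 →I2
β2 →Sf1
β3 →J1
β4 →R1

#2 stroke→Sf1  (source Sf1 imposes f)
#3 stroke→J1  (Se1 fixes effort; stroke away)
#0 stroke→I1  (common-e at J1 fixed by 3)
#1 stroke→I2  (J1: bond 3 brought effort, rest push out)
#4 stroke→R1  (common-e at J1 fixed by 3)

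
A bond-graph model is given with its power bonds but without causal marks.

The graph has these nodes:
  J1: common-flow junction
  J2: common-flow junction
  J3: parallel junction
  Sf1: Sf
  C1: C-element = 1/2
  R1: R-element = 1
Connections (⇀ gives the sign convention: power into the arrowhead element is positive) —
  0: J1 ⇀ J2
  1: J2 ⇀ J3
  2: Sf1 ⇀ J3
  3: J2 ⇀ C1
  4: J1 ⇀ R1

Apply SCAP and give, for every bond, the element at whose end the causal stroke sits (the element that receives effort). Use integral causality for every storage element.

b0 stroke at J2
b1 stroke at J3
b2 stroke at Sf1
b3 stroke at J2
b4 stroke at J1

β2 →Sf1  (source Sf1 imposes f)
β1 →J3  (J3: last free bond brings effort in)
β0 →J2  (1-jn J2 has f-setter on 1)
β3 →J2  (J2: bond 1 brought flow, rest push out)
β4 →J1  (common-f at J1 fixed by 0)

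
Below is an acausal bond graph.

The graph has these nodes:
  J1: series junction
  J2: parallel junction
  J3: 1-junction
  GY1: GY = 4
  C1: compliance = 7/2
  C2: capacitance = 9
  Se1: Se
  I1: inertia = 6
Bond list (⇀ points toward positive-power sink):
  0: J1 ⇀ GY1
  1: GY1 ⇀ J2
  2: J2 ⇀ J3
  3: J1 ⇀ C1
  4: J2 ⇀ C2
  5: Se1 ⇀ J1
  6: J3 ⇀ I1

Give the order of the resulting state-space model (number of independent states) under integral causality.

3  (C1, C2, I1 all integral)

#5 |J1  (source Se1 imposes e)
#3 |J1  (C1: C, integral causality)
#0 |GY1  (J1: last free bond brings flow in)
#1 |GY1  (through GY1, causality inverts; strokes same side of GY1)
#4 |J2  (C2 outputs effort q/C2)
#2 |J3  (J2 effort already set via bond 4)
#6 |I1  (closing 1-jn rule on J3)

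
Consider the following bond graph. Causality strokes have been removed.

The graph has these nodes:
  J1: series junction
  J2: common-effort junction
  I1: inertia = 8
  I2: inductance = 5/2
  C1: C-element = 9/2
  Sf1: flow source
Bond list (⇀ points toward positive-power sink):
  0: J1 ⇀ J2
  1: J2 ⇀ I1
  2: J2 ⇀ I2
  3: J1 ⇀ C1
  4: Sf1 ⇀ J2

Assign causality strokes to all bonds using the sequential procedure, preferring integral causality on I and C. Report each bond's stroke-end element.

β0 stroke at J2
β1 stroke at I1
β2 stroke at I2
β3 stroke at J1
β4 stroke at Sf1

bond 4 |Sf1  (source Sf1 imposes f)
bond 1 |I1  (I1 integral (f out))
bond 2 |I2  (prefer integral on I2)
bond 0 |J2  (only one effort-in slot at J2)
bond 3 |J1  (common-f at J1 fixed by 0)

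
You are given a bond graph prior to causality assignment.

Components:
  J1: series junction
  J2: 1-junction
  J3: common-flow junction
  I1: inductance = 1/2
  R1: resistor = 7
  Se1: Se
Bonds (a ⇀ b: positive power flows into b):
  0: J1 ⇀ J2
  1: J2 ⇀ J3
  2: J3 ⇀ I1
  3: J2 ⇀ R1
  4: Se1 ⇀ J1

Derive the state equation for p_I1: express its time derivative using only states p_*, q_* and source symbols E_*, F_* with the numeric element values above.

dp_I1/dt = E_Se1 - 14*p_I1

β4 |J1  (Se1 fixes effort; stroke away)
β0 |J2  (J1 needs exactly one f-in)
β2 |I1  (I1 outputs flow p/I1)
β1 |J3  (1-jn J3 has f-setter on 2)
β3 |J2  (common-f at J2 fixed by 1)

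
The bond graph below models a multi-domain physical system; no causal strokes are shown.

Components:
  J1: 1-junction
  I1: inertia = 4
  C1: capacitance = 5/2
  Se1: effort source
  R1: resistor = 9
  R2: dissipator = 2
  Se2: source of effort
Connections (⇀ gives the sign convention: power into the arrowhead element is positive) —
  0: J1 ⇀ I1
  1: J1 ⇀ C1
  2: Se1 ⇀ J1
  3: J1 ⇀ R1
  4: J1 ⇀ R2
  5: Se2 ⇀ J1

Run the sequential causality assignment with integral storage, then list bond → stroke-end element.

#2 stroke at J1  (Se1: effort source, stroke at far end)
#5 stroke at J1  (Se2 fixes effort; stroke away)
#0 stroke at I1  (prefer integral on I1)
#1 stroke at J1  (1-jn J1 has f-setter on 0)
#3 stroke at J1  (1-jn J1 has f-setter on 0)
#4 stroke at J1  (J1: bond 0 brought flow, rest push out)

bond 0 stroke→I1
bond 1 stroke→J1
bond 2 stroke→J1
bond 3 stroke→J1
bond 4 stroke→J1
bond 5 stroke→J1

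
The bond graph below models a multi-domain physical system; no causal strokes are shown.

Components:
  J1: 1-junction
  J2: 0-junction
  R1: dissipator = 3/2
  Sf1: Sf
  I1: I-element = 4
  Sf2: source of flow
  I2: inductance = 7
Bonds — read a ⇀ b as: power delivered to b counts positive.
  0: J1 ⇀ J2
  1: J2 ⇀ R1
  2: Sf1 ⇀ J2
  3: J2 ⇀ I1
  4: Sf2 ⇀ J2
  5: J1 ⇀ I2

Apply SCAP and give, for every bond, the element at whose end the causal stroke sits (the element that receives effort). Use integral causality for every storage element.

bond 0 →J1
bond 1 →J2
bond 2 →Sf1
bond 3 →I1
bond 4 →Sf2
bond 5 →I2

b2 stroke→Sf1  (source Sf1 imposes f)
b4 stroke→Sf2  (Sf2: flow source, stroke at near end)
b3 stroke→I1  (I1 outputs flow p/I1)
b5 stroke→I2  (prefer integral on I2)
b0 stroke→J1  (1-jn J1 has f-setter on 5)
b1 stroke→J2  (only one effort-in slot at J2)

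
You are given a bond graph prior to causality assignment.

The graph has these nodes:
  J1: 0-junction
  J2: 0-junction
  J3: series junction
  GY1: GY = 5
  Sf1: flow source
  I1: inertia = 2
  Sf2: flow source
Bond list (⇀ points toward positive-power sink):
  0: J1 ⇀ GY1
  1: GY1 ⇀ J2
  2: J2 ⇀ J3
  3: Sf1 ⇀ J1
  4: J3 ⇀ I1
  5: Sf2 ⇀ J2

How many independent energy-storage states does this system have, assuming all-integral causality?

β3 →Sf1  (Sf1 fixes flow; stroke at Sf1)
β5 →Sf2  (Sf2 (Sf) sets flow on bond)
β0 →J1  (J1: last free bond brings effort in)
β1 →J2  (GY1: gyrator matches bond 0)
β2 →J3  (J2 effort already set via bond 1)
β4 →I1  (closing 1-jn rule on J3)

1  (I1 all integral)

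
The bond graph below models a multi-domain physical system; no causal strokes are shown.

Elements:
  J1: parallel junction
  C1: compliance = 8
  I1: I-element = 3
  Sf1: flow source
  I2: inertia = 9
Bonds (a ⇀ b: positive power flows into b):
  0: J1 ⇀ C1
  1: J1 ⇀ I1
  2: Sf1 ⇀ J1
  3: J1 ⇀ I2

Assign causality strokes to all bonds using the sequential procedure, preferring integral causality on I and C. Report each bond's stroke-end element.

β2 stroke at Sf1  (Sf1 (Sf) sets flow on bond)
β0 stroke at J1  (C1: C, integral causality)
β1 stroke at I1  (J1: bond 0 brought effort, rest push out)
β3 stroke at I2  (J1: bond 0 brought effort, rest push out)

bond 0 stroke at J1
bond 1 stroke at I1
bond 2 stroke at Sf1
bond 3 stroke at I2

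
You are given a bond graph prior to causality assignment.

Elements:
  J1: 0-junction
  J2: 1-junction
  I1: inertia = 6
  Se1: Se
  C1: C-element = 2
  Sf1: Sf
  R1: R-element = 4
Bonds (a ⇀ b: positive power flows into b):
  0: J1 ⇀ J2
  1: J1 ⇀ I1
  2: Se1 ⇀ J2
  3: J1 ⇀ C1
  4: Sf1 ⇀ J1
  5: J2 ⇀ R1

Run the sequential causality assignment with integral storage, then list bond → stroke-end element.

bond 2 |J2  (Se1 (Se) sets effort on bond)
bond 4 |Sf1  (Sf1 fixes flow; stroke at Sf1)
bond 1 |I1  (prefer integral on I1)
bond 3 |J1  (C1 outputs effort q/C1)
bond 0 |J2  (common-e at J1 fixed by 3)
bond 5 |R1  (only one flow-in slot at J2)

bond 0 stroke at J2
bond 1 stroke at I1
bond 2 stroke at J2
bond 3 stroke at J1
bond 4 stroke at Sf1
bond 5 stroke at R1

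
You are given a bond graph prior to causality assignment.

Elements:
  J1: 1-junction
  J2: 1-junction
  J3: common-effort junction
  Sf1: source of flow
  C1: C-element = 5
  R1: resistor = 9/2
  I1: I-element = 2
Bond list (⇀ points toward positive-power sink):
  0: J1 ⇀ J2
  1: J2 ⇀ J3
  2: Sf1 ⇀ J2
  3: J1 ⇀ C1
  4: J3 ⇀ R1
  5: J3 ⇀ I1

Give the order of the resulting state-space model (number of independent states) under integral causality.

2  (C1, I1 all integral)

#2 stroke at Sf1  (Sf1 fixes flow; stroke at Sf1)
#0 stroke at J2  (J2 flow already set via bond 2)
#1 stroke at J2  (common-f at J2 fixed by 2)
#3 stroke at J1  (J1 flow already set via bond 0)
#5 stroke at I1  (I1 integral (f out))
#4 stroke at J3  (closing 0-jn rule on J3)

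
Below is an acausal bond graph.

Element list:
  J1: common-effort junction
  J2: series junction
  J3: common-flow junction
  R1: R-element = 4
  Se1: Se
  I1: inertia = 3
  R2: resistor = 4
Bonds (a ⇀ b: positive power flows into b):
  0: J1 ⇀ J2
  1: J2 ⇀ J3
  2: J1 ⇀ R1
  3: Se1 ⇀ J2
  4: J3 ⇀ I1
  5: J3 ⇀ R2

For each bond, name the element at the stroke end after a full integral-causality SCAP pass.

b0 stroke→J2
b1 stroke→J3
b2 stroke→J1
b3 stroke→J2
b4 stroke→I1
b5 stroke→J3

bond 3 stroke at J2  (Se1: effort source, stroke at far end)
bond 4 stroke at I1  (I1: I, integral causality)
bond 1 stroke at J3  (J3: bond 4 brought flow, rest push out)
bond 5 stroke at J3  (J3: bond 4 brought flow, rest push out)
bond 0 stroke at J2  (1-jn J2 has f-setter on 1)
bond 2 stroke at J1  (J1: last free bond brings effort in)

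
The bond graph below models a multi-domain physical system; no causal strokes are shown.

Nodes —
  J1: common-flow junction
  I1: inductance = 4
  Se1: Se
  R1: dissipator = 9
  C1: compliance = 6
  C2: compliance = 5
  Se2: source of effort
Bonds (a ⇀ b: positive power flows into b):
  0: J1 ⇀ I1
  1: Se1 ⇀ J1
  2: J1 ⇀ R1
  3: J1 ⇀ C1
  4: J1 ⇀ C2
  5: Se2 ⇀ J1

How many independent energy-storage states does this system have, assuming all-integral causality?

3  (C1, C2, I1 all integral)

bond 1 →J1  (Se1: effort source, stroke at far end)
bond 5 →J1  (source Se2 imposes e)
bond 0 →I1  (prefer integral on I1)
bond 2 →J1  (J1: bond 0 brought flow, rest push out)
bond 3 →J1  (common-f at J1 fixed by 0)
bond 4 →J1  (J1: bond 0 brought flow, rest push out)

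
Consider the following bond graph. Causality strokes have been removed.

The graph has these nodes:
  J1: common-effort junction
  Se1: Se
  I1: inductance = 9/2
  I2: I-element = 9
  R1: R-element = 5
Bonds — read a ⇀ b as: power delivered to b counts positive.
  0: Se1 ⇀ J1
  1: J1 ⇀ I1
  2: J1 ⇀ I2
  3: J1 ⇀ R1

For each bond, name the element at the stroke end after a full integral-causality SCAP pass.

#0 stroke at J1
#1 stroke at I1
#2 stroke at I2
#3 stroke at R1

bond 0 stroke→J1  (source Se1 imposes e)
bond 1 stroke→I1  (0-jn J1 has e-setter on 0)
bond 2 stroke→I2  (J1 effort already set via bond 0)
bond 3 stroke→R1  (J1: bond 0 brought effort, rest push out)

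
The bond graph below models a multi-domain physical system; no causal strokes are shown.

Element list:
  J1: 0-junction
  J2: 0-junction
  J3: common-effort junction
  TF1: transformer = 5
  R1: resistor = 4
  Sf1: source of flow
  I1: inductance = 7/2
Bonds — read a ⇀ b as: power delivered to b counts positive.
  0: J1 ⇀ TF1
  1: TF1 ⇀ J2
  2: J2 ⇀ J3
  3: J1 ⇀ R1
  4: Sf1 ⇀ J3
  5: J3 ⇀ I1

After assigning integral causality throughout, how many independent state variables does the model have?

1  (I1 all integral)

b4 →Sf1  (Sf1: flow source, stroke at near end)
b5 →I1  (I1 integral (f out))
b2 →J3  (closing 0-jn rule on J3)
b1 →J2  (only one effort-in slot at J2)
b0 →TF1  (through TF1, causality passes straight; one stroke at TF1)
b3 →J1  (closing 0-jn rule on J1)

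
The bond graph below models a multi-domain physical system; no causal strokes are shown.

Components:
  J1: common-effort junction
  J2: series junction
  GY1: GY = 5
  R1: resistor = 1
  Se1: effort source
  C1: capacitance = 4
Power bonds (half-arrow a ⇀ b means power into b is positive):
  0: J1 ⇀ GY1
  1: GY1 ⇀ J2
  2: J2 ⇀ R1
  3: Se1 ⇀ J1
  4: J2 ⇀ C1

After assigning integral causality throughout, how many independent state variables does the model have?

b3 |J1  (source Se1 imposes e)
b0 |GY1  (J1: bond 3 brought effort, rest push out)
b1 |GY1  (GY1 both-in/both-out from 0)
b2 |J2  (common-f at J2 fixed by 1)
b4 |J2  (J2 flow already set via bond 1)

1  (C1 all integral)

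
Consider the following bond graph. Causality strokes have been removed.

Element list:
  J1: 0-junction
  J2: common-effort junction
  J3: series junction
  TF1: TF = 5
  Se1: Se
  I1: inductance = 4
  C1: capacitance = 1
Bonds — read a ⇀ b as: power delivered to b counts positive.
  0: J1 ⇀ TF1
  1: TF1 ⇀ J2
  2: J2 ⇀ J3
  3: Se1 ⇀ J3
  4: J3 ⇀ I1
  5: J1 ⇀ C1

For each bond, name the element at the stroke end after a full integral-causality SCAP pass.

b0 |TF1
b1 |J2
b2 |J3
b3 |J3
b4 |I1
b5 |J1

β3 stroke at J3  (source Se1 imposes e)
β4 stroke at I1  (I1 outputs flow p/I1)
β2 stroke at J3  (1-jn J3 has f-setter on 4)
β1 stroke at J2  (J2: last free bond brings effort in)
β0 stroke at TF1  (TF1 one-in-one-out from 1)
β5 stroke at J1  (J1 needs exactly one e-in)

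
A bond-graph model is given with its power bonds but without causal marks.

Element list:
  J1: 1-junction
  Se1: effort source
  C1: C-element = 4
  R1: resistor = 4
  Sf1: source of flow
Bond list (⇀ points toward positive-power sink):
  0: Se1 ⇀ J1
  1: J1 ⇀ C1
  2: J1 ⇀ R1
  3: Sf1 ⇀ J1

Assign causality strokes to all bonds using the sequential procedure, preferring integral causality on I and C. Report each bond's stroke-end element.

#0 |J1  (Se1 (Se) sets effort on bond)
#3 |Sf1  (Sf1: flow source, stroke at near end)
#1 |J1  (1-jn J1 has f-setter on 3)
#2 |J1  (J1: bond 3 brought flow, rest push out)

b0 →J1
b1 →J1
b2 →J1
b3 →Sf1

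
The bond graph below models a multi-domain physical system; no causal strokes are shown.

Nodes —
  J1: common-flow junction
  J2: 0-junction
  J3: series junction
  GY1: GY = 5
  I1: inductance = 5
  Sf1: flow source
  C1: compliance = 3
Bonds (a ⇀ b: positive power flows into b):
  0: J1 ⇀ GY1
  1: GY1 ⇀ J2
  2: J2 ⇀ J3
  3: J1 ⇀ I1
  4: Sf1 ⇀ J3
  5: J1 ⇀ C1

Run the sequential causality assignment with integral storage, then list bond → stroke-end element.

β4 |Sf1  (source Sf1 imposes f)
β2 |J3  (J3: bond 4 brought flow, rest push out)
β1 |J2  (only one effort-in slot at J2)
β0 |J1  (GY1: gyrator matches bond 1)
β3 |I1  (I1 outputs flow p/I1)
β5 |J1  (J1 flow already set via bond 3)

bond 0 stroke→J1
bond 1 stroke→J2
bond 2 stroke→J3
bond 3 stroke→I1
bond 4 stroke→Sf1
bond 5 stroke→J1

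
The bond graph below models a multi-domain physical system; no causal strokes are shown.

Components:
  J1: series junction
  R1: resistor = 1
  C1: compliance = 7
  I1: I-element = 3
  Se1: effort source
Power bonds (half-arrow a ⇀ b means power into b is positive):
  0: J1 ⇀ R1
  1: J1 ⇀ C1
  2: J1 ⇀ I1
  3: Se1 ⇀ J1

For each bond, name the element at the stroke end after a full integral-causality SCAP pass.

β0 stroke→J1
β1 stroke→J1
β2 stroke→I1
β3 stroke→J1

bond 3 →J1  (Se1 (Se) sets effort on bond)
bond 1 →J1  (C1: C, integral causality)
bond 2 →I1  (I1 outputs flow p/I1)
bond 0 →J1  (J1 flow already set via bond 2)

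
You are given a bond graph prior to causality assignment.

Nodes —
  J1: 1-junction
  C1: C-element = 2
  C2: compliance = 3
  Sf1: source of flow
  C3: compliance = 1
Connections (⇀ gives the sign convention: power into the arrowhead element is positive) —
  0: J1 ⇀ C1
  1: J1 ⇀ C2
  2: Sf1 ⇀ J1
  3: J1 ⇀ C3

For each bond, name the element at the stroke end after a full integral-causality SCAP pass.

bond 0 →J1
bond 1 →J1
bond 2 →Sf1
bond 3 →J1

β2 |Sf1  (Sf1 fixes flow; stroke at Sf1)
β0 |J1  (1-jn J1 has f-setter on 2)
β1 |J1  (J1 flow already set via bond 2)
β3 |J1  (1-jn J1 has f-setter on 2)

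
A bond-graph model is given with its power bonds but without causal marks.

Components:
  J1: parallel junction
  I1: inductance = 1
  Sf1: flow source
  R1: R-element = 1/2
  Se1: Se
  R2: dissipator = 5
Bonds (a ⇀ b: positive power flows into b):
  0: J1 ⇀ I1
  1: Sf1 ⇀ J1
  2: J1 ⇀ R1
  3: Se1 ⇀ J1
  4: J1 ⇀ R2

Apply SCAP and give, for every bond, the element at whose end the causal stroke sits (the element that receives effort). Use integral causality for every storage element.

#1 |Sf1  (source Sf1 imposes f)
#3 |J1  (Se1 (Se) sets effort on bond)
#0 |I1  (common-e at J1 fixed by 3)
#2 |R1  (common-e at J1 fixed by 3)
#4 |R2  (common-e at J1 fixed by 3)

#0 |I1
#1 |Sf1
#2 |R1
#3 |J1
#4 |R2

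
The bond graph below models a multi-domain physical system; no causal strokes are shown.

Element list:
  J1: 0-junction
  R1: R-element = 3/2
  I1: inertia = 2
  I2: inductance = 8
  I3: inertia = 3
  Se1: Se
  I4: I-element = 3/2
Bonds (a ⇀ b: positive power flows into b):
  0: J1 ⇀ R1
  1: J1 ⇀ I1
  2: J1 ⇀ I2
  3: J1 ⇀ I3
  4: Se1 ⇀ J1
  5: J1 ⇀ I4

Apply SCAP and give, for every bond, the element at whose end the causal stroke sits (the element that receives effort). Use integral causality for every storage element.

#0 →R1
#1 →I1
#2 →I2
#3 →I3
#4 →J1
#5 →I4

#4 →J1  (Se1 fixes effort; stroke away)
#0 →R1  (J1 effort already set via bond 4)
#1 →I1  (J1: bond 4 brought effort, rest push out)
#2 →I2  (J1 effort already set via bond 4)
#3 →I3  (0-jn J1 has e-setter on 4)
#5 →I4  (J1 effort already set via bond 4)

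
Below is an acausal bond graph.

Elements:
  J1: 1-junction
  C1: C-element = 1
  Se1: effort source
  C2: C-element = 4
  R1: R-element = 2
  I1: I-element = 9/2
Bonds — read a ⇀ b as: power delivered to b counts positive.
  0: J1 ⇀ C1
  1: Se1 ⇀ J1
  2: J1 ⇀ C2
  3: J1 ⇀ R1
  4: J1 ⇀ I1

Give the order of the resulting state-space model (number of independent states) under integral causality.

3  (C1, C2, I1 all integral)

β1 |J1  (Se1 (Se) sets effort on bond)
β0 |J1  (C1: C, integral causality)
β2 |J1  (C2: C, integral causality)
β4 |I1  (I1: I, integral causality)
β3 |J1  (1-jn J1 has f-setter on 4)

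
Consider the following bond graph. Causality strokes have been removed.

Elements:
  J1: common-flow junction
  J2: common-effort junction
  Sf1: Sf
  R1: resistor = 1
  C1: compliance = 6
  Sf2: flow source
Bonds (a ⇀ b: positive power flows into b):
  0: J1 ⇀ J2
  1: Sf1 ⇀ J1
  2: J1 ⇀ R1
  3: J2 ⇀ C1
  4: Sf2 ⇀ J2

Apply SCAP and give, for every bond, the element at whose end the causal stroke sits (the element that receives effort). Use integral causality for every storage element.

bond 1 stroke→Sf1  (Sf1 (Sf) sets flow on bond)
bond 4 stroke→Sf2  (Sf2 (Sf) sets flow on bond)
bond 0 stroke→J1  (J1: bond 1 brought flow, rest push out)
bond 2 stroke→J1  (1-jn J1 has f-setter on 1)
bond 3 stroke→J2  (J2: last free bond brings effort in)

b0 stroke→J1
b1 stroke→Sf1
b2 stroke→J1
b3 stroke→J2
b4 stroke→Sf2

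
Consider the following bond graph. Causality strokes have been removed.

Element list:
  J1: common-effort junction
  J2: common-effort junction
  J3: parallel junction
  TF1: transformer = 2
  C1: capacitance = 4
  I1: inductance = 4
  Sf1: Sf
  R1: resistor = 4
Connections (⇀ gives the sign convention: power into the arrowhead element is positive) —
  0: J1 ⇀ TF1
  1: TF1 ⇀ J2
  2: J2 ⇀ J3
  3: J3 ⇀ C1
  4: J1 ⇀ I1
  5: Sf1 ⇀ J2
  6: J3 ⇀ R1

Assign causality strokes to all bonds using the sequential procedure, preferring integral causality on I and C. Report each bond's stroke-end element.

#5 stroke→Sf1  (Sf1: flow source, stroke at near end)
#3 stroke→J3  (C1 outputs effort q/C1)
#2 stroke→J2  (common-e at J3 fixed by 3)
#6 stroke→R1  (0-jn J3 has e-setter on 3)
#1 stroke→TF1  (common-e at J2 fixed by 2)
#0 stroke→J1  (TF1: transformer flips bond 1)
#4 stroke→I1  (J1 effort already set via bond 0)

β0 →J1
β1 →TF1
β2 →J2
β3 →J3
β4 →I1
β5 →Sf1
β6 →R1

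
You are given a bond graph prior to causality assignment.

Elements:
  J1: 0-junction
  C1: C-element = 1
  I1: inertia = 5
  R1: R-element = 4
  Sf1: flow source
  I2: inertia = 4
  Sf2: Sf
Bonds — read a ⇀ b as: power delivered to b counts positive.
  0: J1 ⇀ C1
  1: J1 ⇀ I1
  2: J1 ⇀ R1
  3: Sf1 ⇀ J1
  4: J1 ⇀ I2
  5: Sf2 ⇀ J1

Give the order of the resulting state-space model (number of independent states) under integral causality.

bond 3 →Sf1  (Sf1 (Sf) sets flow on bond)
bond 5 →Sf2  (Sf2 (Sf) sets flow on bond)
bond 0 →J1  (prefer integral on C1)
bond 1 →I1  (0-jn J1 has e-setter on 0)
bond 2 →R1  (J1 effort already set via bond 0)
bond 4 →I2  (J1: bond 0 brought effort, rest push out)

3  (C1, I1, I2 all integral)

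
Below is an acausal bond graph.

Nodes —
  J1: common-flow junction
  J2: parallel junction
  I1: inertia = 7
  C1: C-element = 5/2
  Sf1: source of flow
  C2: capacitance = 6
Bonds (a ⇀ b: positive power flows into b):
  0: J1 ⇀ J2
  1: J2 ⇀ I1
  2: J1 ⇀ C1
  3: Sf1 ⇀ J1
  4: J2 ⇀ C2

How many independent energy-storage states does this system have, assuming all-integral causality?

bond 3 →Sf1  (Sf1 (Sf) sets flow on bond)
bond 0 →J1  (1-jn J1 has f-setter on 3)
bond 2 →J1  (1-jn J1 has f-setter on 3)
bond 1 →I1  (I1: I, integral causality)
bond 4 →J2  (J2: last free bond brings effort in)

3  (C1, C2, I1 all integral)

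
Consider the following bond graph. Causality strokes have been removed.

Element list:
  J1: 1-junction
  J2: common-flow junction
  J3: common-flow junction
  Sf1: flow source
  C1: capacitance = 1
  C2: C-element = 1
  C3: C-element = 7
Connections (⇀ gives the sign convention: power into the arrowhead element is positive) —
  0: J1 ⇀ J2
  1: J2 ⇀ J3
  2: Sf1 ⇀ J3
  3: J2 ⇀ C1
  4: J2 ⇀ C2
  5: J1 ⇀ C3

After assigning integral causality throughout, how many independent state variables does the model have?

β2 stroke at Sf1  (Sf1 fixes flow; stroke at Sf1)
β1 stroke at J3  (1-jn J3 has f-setter on 2)
β0 stroke at J2  (J2 flow already set via bond 1)
β3 stroke at J2  (1-jn J2 has f-setter on 1)
β4 stroke at J2  (J2 flow already set via bond 1)
β5 stroke at J1  (J1 flow already set via bond 0)

3  (C1, C2, C3 all integral)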